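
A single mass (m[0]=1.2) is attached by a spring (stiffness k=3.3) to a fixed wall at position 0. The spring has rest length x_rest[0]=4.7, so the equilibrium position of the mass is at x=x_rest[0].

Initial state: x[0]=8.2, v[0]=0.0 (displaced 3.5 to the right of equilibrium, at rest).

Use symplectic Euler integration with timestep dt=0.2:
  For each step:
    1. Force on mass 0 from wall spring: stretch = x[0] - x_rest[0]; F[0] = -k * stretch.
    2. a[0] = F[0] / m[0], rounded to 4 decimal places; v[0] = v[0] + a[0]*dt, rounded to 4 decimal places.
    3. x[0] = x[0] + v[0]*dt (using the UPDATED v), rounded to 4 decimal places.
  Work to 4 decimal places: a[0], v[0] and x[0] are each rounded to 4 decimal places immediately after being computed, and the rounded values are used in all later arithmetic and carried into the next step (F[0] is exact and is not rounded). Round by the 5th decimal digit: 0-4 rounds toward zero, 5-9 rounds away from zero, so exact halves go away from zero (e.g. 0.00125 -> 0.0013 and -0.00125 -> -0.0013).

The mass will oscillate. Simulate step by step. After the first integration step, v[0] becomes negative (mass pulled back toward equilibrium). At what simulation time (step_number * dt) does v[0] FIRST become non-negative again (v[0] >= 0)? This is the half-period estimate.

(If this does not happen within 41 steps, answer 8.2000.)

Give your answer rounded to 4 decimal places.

Answer: 2.0000

Derivation:
Step 0: x=[8.2000] v=[0.0000]
Step 1: x=[7.8150] v=[-1.9250]
Step 2: x=[7.0873] v=[-3.6383]
Step 3: x=[6.0970] v=[-4.9513]
Step 4: x=[4.9531] v=[-5.7197]
Step 5: x=[3.7813] v=[-5.8589]
Step 6: x=[2.7106] v=[-5.3536]
Step 7: x=[1.8587] v=[-4.2594]
Step 8: x=[1.3194] v=[-2.6967]
Step 9: x=[1.1519] v=[-0.8374]
Step 10: x=[1.3747] v=[1.1141]
First v>=0 after going negative at step 10, time=2.0000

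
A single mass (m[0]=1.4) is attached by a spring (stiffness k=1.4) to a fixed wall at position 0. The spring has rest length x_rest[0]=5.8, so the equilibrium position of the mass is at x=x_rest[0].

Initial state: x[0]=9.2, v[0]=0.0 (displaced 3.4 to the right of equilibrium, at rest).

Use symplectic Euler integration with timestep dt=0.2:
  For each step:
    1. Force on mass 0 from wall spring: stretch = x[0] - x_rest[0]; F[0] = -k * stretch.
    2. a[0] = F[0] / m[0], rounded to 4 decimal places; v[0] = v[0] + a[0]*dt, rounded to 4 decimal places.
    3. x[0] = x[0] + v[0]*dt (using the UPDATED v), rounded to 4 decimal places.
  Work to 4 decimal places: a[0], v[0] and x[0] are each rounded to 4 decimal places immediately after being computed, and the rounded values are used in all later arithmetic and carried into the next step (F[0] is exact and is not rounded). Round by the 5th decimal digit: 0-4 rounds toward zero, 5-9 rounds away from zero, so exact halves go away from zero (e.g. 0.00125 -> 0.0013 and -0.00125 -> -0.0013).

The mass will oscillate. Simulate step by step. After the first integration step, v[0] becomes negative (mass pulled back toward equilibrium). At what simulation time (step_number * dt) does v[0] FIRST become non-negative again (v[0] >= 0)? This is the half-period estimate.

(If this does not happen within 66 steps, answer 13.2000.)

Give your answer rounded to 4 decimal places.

Answer: 3.2000

Derivation:
Step 0: x=[9.2000] v=[0.0000]
Step 1: x=[9.0640] v=[-0.6800]
Step 2: x=[8.7974] v=[-1.3328]
Step 3: x=[8.4109] v=[-1.9323]
Step 4: x=[7.9200] v=[-2.4545]
Step 5: x=[7.3443] v=[-2.8785]
Step 6: x=[6.7068] v=[-3.1874]
Step 7: x=[6.0330] v=[-3.3688]
Step 8: x=[5.3499] v=[-3.4154]
Step 9: x=[4.6848] v=[-3.3254]
Step 10: x=[4.0643] v=[-3.1024]
Step 11: x=[3.5132] v=[-2.7553]
Step 12: x=[3.0536] v=[-2.2979]
Step 13: x=[2.7039] v=[-1.7486]
Step 14: x=[2.4780] v=[-1.1294]
Step 15: x=[2.3850] v=[-0.4650]
Step 16: x=[2.4286] v=[0.2180]
First v>=0 after going negative at step 16, time=3.2000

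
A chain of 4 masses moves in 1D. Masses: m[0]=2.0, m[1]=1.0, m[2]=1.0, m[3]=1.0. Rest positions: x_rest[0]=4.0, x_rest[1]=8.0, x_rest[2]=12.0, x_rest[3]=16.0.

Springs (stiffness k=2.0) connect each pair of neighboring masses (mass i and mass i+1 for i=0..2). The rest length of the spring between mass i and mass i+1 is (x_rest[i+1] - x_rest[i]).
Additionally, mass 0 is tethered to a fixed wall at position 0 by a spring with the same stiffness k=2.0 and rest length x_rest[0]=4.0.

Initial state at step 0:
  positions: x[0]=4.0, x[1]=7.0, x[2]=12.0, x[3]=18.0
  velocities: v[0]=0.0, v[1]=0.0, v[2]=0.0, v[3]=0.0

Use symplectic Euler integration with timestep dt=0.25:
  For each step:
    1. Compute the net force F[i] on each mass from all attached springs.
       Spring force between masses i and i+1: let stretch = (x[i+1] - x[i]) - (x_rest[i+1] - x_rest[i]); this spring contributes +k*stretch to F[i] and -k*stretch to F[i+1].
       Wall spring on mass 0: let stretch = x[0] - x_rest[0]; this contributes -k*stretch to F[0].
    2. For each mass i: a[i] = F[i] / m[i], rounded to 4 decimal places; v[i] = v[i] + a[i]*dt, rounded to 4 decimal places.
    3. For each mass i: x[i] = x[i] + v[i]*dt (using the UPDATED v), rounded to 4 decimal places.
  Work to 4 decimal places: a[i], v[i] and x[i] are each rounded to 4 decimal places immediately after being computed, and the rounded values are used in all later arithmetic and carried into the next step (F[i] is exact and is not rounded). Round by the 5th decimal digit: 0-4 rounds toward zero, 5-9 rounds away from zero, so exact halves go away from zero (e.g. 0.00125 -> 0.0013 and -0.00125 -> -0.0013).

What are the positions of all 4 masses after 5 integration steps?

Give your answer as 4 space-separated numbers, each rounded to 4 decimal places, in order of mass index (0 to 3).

Step 0: x=[4.0000 7.0000 12.0000 18.0000] v=[0.0000 0.0000 0.0000 0.0000]
Step 1: x=[3.9375 7.2500 12.1250 17.7500] v=[-0.2500 1.0000 0.5000 -1.0000]
Step 2: x=[3.8359 7.6953 12.3438 17.2969] v=[-0.4063 1.7813 0.8750 -1.8125]
Step 3: x=[3.7358 8.2393 12.6006 16.7246] v=[-0.4004 2.1759 1.0273 -2.2891]
Step 4: x=[3.6837 8.7655 12.8278 16.1368] v=[-0.2085 2.1048 0.9087 -2.3511]
Step 5: x=[3.7190 9.1643 12.9608 15.6354] v=[0.1410 1.5951 0.5321 -2.0056]

Answer: 3.7190 9.1643 12.9608 15.6354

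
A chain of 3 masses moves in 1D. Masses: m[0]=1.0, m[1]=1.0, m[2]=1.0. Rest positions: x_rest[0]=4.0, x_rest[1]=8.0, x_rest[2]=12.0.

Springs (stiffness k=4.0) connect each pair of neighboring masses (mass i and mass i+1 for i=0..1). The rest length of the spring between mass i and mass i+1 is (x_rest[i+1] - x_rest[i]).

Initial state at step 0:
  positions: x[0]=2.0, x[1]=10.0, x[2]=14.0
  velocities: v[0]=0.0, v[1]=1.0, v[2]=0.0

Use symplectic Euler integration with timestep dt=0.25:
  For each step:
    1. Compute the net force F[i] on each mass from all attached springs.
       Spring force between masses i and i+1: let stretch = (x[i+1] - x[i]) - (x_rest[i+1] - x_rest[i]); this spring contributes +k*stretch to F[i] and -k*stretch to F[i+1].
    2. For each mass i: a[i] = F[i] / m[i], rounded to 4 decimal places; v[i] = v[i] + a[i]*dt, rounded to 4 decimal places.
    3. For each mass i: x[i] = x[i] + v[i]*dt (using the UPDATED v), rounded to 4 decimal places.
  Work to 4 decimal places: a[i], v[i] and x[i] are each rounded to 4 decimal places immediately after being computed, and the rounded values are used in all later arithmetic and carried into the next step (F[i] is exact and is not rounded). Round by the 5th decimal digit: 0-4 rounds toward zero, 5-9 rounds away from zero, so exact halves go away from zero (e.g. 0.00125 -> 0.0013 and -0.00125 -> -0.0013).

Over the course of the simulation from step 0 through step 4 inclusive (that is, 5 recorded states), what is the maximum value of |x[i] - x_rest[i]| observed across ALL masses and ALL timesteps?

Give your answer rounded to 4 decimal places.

Answer: 2.8477

Derivation:
Step 0: x=[2.0000 10.0000 14.0000] v=[0.0000 1.0000 0.0000]
Step 1: x=[3.0000 9.2500 14.0000] v=[4.0000 -3.0000 0.0000]
Step 2: x=[4.5625 8.1250 13.8125] v=[6.2500 -4.5000 -0.7500]
Step 3: x=[6.0156 7.5313 13.2031] v=[5.8125 -2.3750 -2.4375]
Step 4: x=[6.8477 7.9766 12.1758] v=[3.3282 1.7811 -4.1093]
Max displacement = 2.8477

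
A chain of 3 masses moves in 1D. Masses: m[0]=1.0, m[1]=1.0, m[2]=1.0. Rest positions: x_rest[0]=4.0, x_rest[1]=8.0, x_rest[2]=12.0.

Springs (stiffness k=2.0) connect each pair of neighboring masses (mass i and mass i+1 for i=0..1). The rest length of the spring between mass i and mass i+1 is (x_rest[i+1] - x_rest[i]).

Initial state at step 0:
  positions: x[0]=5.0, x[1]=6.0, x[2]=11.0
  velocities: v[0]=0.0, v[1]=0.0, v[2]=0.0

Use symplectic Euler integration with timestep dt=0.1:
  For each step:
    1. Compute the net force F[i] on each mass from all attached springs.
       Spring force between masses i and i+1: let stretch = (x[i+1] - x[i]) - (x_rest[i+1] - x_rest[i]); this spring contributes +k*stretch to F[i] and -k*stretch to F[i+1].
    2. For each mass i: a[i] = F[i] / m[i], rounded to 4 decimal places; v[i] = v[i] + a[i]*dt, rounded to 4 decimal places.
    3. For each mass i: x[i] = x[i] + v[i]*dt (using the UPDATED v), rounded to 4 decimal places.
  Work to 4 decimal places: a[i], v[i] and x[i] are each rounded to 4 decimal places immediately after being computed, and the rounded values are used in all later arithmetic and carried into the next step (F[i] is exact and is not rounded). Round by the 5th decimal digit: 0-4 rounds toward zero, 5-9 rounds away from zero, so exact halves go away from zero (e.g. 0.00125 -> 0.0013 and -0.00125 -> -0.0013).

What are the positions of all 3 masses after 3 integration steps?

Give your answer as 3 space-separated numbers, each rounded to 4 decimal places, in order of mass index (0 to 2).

Step 0: x=[5.0000 6.0000 11.0000] v=[0.0000 0.0000 0.0000]
Step 1: x=[4.9400 6.0800 10.9800] v=[-0.6000 0.8000 -0.2000]
Step 2: x=[4.8228 6.2352 10.9420] v=[-1.1720 1.5520 -0.3800]
Step 3: x=[4.6539 6.4563 10.8899] v=[-1.6895 2.2109 -0.5214]

Answer: 4.6539 6.4563 10.8899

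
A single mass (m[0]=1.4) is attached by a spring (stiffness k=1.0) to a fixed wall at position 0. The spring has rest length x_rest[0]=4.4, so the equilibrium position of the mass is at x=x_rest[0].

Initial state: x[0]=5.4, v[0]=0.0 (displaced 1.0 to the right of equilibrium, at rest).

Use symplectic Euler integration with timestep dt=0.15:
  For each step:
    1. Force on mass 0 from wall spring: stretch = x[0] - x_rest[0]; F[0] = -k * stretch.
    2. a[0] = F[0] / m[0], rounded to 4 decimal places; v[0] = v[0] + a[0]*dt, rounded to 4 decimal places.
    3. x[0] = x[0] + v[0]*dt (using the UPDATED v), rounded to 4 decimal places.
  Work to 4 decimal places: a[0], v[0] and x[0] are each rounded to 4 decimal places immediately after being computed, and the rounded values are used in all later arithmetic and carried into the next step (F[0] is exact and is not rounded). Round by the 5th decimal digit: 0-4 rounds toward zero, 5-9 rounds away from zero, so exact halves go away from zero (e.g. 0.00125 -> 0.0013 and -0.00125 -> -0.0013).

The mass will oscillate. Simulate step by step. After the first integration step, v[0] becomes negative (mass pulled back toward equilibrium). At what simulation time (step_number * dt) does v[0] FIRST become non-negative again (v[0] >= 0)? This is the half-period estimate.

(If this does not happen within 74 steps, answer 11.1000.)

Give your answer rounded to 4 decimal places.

Step 0: x=[5.4000] v=[0.0000]
Step 1: x=[5.3839] v=[-0.1071]
Step 2: x=[5.3520] v=[-0.2125]
Step 3: x=[5.3048] v=[-0.3145]
Step 4: x=[5.2431] v=[-0.4114]
Step 5: x=[5.1678] v=[-0.5017]
Step 6: x=[5.0802] v=[-0.5840]
Step 7: x=[4.9817] v=[-0.6569]
Step 8: x=[4.8738] v=[-0.7192]
Step 9: x=[4.7583] v=[-0.7700]
Step 10: x=[4.6370] v=[-0.8084]
Step 11: x=[4.5119] v=[-0.8338]
Step 12: x=[4.3850] v=[-0.8458]
Step 13: x=[4.2584] v=[-0.8442]
Step 14: x=[4.1341] v=[-0.8290]
Step 15: x=[4.0140] v=[-0.8005]
Step 16: x=[3.9001] v=[-0.7591]
Step 17: x=[3.7943] v=[-0.7055]
Step 18: x=[3.6982] v=[-0.6406]
Step 19: x=[3.6134] v=[-0.5654]
Step 20: x=[3.5412] v=[-0.4811]
Step 21: x=[3.4828] v=[-0.3891]
Step 22: x=[3.4392] v=[-0.2908]
Step 23: x=[3.4110] v=[-0.1879]
Step 24: x=[3.3987] v=[-0.0819]
Step 25: x=[3.4025] v=[0.0254]
First v>=0 after going negative at step 25, time=3.7500

Answer: 3.7500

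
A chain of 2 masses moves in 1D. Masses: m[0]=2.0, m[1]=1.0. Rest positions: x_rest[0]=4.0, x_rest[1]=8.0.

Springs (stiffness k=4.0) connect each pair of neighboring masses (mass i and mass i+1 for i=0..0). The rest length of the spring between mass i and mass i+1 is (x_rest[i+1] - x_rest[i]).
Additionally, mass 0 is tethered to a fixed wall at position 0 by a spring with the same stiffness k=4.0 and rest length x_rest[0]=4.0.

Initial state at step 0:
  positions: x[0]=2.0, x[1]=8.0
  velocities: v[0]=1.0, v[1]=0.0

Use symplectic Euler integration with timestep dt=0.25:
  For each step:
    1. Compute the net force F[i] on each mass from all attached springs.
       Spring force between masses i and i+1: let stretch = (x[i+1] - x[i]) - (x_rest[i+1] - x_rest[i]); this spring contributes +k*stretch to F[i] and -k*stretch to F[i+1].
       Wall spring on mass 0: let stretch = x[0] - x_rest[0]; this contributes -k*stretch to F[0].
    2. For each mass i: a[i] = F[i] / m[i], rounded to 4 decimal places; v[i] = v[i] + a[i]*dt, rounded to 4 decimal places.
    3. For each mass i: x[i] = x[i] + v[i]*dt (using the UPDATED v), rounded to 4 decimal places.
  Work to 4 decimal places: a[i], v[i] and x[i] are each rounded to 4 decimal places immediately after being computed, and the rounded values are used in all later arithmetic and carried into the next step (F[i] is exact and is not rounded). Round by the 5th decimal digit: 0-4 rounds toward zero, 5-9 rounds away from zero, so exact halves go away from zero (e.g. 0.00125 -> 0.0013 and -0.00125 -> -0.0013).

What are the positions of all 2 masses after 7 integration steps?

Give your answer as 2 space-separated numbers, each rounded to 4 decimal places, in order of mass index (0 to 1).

Step 0: x=[2.0000 8.0000] v=[1.0000 0.0000]
Step 1: x=[2.7500 7.5000] v=[3.0000 -2.0000]
Step 2: x=[3.7500 6.8125] v=[4.0000 -2.7500]
Step 3: x=[4.6641 6.3594] v=[3.6563 -1.8125]
Step 4: x=[5.2071 6.4825] v=[2.1719 0.4922]
Step 5: x=[5.2586 7.2867] v=[0.2061 3.2168]
Step 6: x=[4.9063 8.5839] v=[-1.4092 5.1887]
Step 7: x=[4.4004 9.9617] v=[-2.0236 5.5111]

Answer: 4.4004 9.9617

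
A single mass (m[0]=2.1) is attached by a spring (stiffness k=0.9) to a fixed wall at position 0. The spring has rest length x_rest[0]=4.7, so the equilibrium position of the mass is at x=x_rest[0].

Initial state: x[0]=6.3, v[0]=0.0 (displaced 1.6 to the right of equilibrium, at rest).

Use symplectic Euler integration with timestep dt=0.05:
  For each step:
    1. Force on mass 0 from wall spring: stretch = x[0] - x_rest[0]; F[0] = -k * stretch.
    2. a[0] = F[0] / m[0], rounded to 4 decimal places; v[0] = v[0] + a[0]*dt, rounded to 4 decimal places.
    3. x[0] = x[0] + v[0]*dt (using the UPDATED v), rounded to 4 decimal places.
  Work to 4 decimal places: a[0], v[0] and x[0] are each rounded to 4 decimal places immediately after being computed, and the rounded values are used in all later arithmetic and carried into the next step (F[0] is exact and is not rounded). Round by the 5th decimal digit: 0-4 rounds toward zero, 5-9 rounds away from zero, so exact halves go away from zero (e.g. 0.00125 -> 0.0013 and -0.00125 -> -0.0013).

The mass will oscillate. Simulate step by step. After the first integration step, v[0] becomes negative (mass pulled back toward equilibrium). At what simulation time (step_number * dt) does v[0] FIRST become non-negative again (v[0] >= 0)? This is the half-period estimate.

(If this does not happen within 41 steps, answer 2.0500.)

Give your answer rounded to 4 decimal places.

Answer: 2.0500

Derivation:
Step 0: x=[6.3000] v=[0.0000]
Step 1: x=[6.2983] v=[-0.0343]
Step 2: x=[6.2949] v=[-0.0686]
Step 3: x=[6.2898] v=[-0.1028]
Step 4: x=[6.2830] v=[-0.1369]
Step 5: x=[6.2745] v=[-0.1708]
Step 6: x=[6.2643] v=[-0.2045]
Step 7: x=[6.2524] v=[-0.2380]
Step 8: x=[6.2388] v=[-0.2713]
Step 9: x=[6.2236] v=[-0.3043]
Step 10: x=[6.2068] v=[-0.3370]
Step 11: x=[6.1883] v=[-0.3693]
Step 12: x=[6.1682] v=[-0.4012]
Step 13: x=[6.1466] v=[-0.4327]
Step 14: x=[6.1234] v=[-0.4637]
Step 15: x=[6.0987] v=[-0.4942]
Step 16: x=[6.0725] v=[-0.5242]
Step 17: x=[6.0448] v=[-0.5536]
Step 18: x=[6.0157] v=[-0.5824]
Step 19: x=[5.9852] v=[-0.6106]
Step 20: x=[5.9533] v=[-0.6381]
Step 21: x=[5.9201] v=[-0.6650]
Step 22: x=[5.8855] v=[-0.6911]
Step 23: x=[5.8497] v=[-0.7165]
Step 24: x=[5.8126] v=[-0.7411]
Step 25: x=[5.7744] v=[-0.7649]
Step 26: x=[5.7350] v=[-0.7879]
Step 27: x=[5.6945] v=[-0.8101]
Step 28: x=[5.6529] v=[-0.8314]
Step 29: x=[5.6103] v=[-0.8518]
Step 30: x=[5.5667] v=[-0.8713]
Step 31: x=[5.5222] v=[-0.8899]
Step 32: x=[5.4768] v=[-0.9075]
Step 33: x=[5.4306] v=[-0.9241]
Step 34: x=[5.3836] v=[-0.9398]
Step 35: x=[5.3359] v=[-0.9545]
Step 36: x=[5.2875] v=[-0.9681]
Step 37: x=[5.2385] v=[-0.9807]
Step 38: x=[5.1889] v=[-0.9922]
Step 39: x=[5.1388] v=[-1.0027]
Step 40: x=[5.0882] v=[-1.0121]
Step 41: x=[5.0372] v=[-1.0204]
v[0] did not become non-negative within 41 steps; using fallback time=2.0500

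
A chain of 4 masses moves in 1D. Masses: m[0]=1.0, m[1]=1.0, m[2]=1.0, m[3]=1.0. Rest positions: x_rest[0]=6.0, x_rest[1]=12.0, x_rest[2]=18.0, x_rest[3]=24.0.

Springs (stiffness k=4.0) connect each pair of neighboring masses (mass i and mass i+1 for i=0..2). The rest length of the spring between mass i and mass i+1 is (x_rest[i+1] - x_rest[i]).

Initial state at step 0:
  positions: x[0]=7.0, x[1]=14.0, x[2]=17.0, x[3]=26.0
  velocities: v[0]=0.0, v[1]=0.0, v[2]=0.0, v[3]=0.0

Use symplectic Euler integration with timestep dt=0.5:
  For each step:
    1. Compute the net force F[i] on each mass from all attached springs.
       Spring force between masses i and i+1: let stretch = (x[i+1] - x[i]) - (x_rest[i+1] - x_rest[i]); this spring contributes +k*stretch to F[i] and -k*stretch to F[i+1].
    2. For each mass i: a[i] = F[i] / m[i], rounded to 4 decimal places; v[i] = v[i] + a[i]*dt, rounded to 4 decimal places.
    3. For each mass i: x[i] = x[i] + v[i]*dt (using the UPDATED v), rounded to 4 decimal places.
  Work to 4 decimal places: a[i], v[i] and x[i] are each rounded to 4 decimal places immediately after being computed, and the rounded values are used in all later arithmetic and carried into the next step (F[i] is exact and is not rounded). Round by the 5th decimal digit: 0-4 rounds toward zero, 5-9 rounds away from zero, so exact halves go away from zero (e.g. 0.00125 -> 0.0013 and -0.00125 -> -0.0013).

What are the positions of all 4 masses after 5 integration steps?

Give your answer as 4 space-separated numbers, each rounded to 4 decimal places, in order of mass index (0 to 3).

Answer: 5.0000 17.0000 16.0000 26.0000

Derivation:
Step 0: x=[7.0000 14.0000 17.0000 26.0000] v=[0.0000 0.0000 0.0000 0.0000]
Step 1: x=[8.0000 10.0000 23.0000 23.0000] v=[2.0000 -8.0000 12.0000 -6.0000]
Step 2: x=[5.0000 17.0000 16.0000 26.0000] v=[-6.0000 14.0000 -14.0000 6.0000]
Step 3: x=[8.0000 11.0000 20.0000 25.0000] v=[6.0000 -12.0000 8.0000 -2.0000]
Step 4: x=[8.0000 11.0000 20.0000 25.0000] v=[0.0000 0.0000 0.0000 0.0000]
Step 5: x=[5.0000 17.0000 16.0000 26.0000] v=[-6.0000 12.0000 -8.0000 2.0000]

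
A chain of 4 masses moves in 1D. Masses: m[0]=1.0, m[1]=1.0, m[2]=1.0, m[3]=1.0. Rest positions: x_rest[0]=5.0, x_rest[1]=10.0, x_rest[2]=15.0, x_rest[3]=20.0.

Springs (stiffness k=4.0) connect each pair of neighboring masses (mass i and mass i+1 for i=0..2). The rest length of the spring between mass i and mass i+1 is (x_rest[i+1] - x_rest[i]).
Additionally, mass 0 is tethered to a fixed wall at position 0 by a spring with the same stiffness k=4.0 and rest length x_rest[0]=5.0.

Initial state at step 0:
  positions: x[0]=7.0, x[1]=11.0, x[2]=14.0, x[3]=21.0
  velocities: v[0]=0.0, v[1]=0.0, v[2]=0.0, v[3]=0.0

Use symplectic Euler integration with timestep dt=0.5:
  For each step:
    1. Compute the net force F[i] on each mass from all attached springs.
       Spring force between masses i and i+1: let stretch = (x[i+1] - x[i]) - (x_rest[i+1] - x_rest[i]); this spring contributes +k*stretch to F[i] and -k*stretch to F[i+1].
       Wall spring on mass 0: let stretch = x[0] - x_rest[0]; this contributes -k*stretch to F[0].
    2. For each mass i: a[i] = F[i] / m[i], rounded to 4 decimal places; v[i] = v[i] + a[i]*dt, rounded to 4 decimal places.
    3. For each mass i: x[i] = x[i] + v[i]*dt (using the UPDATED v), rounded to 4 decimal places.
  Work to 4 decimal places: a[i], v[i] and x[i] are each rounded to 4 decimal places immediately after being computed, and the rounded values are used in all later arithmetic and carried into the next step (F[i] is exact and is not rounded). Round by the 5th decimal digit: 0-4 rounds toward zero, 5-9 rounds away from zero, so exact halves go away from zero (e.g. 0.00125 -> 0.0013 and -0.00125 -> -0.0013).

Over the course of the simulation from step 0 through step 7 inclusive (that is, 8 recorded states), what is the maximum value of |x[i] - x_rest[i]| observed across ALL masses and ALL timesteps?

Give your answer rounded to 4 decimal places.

Step 0: x=[7.0000 11.0000 14.0000 21.0000] v=[0.0000 0.0000 0.0000 0.0000]
Step 1: x=[4.0000 10.0000 18.0000 19.0000] v=[-6.0000 -2.0000 8.0000 -4.0000]
Step 2: x=[3.0000 11.0000 15.0000 21.0000] v=[-2.0000 2.0000 -6.0000 4.0000]
Step 3: x=[7.0000 8.0000 14.0000 22.0000] v=[8.0000 -6.0000 -2.0000 2.0000]
Step 4: x=[5.0000 10.0000 15.0000 20.0000] v=[-4.0000 4.0000 2.0000 -4.0000]
Step 5: x=[3.0000 12.0000 16.0000 18.0000] v=[-4.0000 4.0000 2.0000 -4.0000]
Step 6: x=[7.0000 9.0000 15.0000 19.0000] v=[8.0000 -6.0000 -2.0000 2.0000]
Step 7: x=[6.0000 10.0000 12.0000 21.0000] v=[-2.0000 2.0000 -6.0000 4.0000]
Max displacement = 3.0000

Answer: 3.0000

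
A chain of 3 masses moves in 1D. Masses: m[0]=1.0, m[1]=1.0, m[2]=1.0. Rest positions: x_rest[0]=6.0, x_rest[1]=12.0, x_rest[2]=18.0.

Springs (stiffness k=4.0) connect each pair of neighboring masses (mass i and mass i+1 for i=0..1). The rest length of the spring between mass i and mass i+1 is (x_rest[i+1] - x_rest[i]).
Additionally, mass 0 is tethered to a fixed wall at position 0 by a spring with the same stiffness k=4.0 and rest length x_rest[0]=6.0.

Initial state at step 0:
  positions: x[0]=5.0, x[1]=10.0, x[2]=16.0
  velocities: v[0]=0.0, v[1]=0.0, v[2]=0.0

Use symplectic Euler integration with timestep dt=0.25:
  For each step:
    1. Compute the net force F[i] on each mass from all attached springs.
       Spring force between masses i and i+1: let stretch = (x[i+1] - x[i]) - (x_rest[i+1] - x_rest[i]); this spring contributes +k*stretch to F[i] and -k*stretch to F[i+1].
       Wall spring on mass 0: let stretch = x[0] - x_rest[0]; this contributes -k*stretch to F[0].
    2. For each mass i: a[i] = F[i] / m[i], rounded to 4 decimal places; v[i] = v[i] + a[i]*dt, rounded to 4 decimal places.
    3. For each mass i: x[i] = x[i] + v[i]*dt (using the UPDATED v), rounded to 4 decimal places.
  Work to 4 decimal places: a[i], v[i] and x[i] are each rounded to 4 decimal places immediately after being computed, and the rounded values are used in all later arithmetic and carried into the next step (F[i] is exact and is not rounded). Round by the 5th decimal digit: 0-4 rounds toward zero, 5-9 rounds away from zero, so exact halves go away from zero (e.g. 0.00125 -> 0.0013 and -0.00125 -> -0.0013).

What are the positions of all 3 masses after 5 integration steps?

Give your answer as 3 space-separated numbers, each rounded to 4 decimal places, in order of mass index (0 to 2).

Answer: 5.8838 11.3916 17.1641

Derivation:
Step 0: x=[5.0000 10.0000 16.0000] v=[0.0000 0.0000 0.0000]
Step 1: x=[5.0000 10.2500 16.0000] v=[0.0000 1.0000 0.0000]
Step 2: x=[5.0625 10.6250 16.0625] v=[0.2500 1.5000 0.2500]
Step 3: x=[5.2500 10.9688 16.2656] v=[0.7500 1.3750 0.8125]
Step 4: x=[5.5547 11.2071 16.6445] v=[1.2188 0.9530 1.5157]
Step 5: x=[5.8838 11.3916 17.1641] v=[1.3165 0.7380 2.0783]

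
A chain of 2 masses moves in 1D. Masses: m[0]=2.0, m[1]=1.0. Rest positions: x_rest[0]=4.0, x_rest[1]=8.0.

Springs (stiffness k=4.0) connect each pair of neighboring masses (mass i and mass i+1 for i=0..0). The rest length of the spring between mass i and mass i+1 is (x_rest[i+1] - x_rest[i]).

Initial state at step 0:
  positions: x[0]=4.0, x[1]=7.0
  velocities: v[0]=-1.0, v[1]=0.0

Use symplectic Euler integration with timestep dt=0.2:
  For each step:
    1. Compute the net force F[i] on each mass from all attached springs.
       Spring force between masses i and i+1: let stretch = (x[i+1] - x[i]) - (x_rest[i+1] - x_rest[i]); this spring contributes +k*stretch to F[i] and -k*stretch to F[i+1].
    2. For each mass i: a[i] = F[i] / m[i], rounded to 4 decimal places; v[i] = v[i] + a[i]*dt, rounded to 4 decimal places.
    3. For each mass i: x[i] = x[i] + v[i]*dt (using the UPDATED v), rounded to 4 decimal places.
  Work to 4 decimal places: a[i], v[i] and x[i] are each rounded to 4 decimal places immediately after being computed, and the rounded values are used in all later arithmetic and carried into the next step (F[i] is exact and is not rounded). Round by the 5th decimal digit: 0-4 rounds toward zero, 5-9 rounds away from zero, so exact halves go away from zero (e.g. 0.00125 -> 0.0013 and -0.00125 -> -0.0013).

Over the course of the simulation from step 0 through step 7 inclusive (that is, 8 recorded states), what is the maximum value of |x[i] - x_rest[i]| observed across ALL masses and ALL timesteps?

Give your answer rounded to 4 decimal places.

Step 0: x=[4.0000 7.0000] v=[-1.0000 0.0000]
Step 1: x=[3.7200 7.1600] v=[-1.4000 0.8000]
Step 2: x=[3.3952 7.4096] v=[-1.6240 1.2480]
Step 3: x=[3.0716 7.6569] v=[-1.6182 1.2365]
Step 4: x=[2.7948 7.8106] v=[-1.3841 0.7683]
Step 5: x=[2.5992 7.8017] v=[-0.9778 -0.0443]
Step 6: x=[2.4998 7.6004] v=[-0.4968 -1.0063]
Step 7: x=[2.4885 7.2230] v=[-0.0566 -1.8868]
Max displacement = 1.5115

Answer: 1.5115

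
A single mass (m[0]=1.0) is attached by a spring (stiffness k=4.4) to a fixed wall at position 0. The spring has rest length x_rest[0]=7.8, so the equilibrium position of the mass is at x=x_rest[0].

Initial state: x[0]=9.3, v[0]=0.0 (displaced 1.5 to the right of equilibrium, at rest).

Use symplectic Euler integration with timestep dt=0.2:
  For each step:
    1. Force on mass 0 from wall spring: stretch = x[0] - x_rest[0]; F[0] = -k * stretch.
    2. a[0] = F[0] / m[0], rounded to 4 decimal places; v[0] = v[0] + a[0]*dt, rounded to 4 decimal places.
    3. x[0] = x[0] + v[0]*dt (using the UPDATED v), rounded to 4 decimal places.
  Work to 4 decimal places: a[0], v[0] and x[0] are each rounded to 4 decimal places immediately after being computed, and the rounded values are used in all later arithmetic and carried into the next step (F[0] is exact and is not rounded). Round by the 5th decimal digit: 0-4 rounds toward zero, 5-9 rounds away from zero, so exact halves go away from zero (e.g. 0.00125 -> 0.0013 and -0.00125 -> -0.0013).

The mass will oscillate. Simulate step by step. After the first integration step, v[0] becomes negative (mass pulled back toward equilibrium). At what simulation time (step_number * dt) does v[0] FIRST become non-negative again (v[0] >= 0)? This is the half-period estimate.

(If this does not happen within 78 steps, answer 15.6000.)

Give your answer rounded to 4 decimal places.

Step 0: x=[9.3000] v=[0.0000]
Step 1: x=[9.0360] v=[-1.3200]
Step 2: x=[8.5545] v=[-2.4077]
Step 3: x=[7.9402] v=[-3.0717]
Step 4: x=[7.3012] v=[-3.1951]
Step 5: x=[6.7500] v=[-2.7562]
Step 6: x=[6.3836] v=[-1.8322]
Step 7: x=[6.2664] v=[-0.5858]
Step 8: x=[6.4192] v=[0.7638]
First v>=0 after going negative at step 8, time=1.6000

Answer: 1.6000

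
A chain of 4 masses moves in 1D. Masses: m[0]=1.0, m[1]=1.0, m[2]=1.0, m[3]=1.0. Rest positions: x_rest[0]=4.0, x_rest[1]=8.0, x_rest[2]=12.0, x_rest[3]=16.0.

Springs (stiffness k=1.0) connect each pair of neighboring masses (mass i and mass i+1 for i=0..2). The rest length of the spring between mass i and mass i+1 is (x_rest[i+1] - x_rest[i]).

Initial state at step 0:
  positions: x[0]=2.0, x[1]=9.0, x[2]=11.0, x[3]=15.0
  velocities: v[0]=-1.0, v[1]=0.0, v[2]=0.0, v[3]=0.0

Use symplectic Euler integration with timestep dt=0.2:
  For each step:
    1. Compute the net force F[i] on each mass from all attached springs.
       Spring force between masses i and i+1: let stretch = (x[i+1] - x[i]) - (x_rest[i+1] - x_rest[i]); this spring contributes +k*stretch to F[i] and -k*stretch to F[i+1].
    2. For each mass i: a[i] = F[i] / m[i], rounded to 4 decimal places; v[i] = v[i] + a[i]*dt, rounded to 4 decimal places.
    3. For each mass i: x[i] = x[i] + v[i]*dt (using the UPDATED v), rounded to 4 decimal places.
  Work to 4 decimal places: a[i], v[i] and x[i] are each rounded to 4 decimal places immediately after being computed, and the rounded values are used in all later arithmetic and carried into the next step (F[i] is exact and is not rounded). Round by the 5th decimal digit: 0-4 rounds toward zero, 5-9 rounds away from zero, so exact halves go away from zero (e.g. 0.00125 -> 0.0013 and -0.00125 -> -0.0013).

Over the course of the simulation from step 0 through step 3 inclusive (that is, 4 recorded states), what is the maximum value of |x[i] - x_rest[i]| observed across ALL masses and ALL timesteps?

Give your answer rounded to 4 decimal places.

Answer: 2.0800

Derivation:
Step 0: x=[2.0000 9.0000 11.0000 15.0000] v=[-1.0000 0.0000 0.0000 0.0000]
Step 1: x=[1.9200 8.8000 11.0800 15.0000] v=[-0.4000 -1.0000 0.4000 0.0000]
Step 2: x=[1.9552 8.4160 11.2256 15.0032] v=[0.1760 -1.9200 0.7280 0.0160]
Step 3: x=[2.0888 7.8860 11.4099 15.0153] v=[0.6682 -2.6502 0.9216 0.0605]
Max displacement = 2.0800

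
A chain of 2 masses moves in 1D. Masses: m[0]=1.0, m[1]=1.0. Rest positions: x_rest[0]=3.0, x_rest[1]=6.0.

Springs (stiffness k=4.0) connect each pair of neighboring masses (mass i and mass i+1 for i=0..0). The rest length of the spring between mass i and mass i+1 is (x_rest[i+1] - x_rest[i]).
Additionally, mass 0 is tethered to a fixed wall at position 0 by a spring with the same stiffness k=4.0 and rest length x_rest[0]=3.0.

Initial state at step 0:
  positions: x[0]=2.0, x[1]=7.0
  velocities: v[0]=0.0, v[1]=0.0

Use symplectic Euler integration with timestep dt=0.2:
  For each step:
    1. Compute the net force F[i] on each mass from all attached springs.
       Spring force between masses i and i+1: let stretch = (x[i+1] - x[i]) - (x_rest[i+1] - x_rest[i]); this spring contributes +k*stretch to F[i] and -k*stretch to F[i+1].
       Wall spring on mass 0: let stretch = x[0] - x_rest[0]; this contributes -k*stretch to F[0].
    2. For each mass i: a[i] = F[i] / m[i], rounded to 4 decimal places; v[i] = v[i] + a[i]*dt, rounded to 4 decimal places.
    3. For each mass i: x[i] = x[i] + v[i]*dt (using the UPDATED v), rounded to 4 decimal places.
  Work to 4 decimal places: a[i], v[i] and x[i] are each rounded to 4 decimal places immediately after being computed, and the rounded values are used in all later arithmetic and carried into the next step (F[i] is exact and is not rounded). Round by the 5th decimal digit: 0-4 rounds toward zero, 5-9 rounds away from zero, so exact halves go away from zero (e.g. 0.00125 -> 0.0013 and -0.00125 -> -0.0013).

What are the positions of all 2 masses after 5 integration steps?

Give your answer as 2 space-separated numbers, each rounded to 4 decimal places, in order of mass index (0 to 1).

Step 0: x=[2.0000 7.0000] v=[0.0000 0.0000]
Step 1: x=[2.4800 6.6800] v=[2.4000 -1.6000]
Step 2: x=[3.2352 6.1680] v=[3.7760 -2.5600]
Step 3: x=[3.9420 5.6668] v=[3.5341 -2.5062]
Step 4: x=[4.2941 5.3696] v=[1.7603 -1.4860]
Step 5: x=[4.1312 5.3803] v=[-0.8146 0.0536]

Answer: 4.1312 5.3803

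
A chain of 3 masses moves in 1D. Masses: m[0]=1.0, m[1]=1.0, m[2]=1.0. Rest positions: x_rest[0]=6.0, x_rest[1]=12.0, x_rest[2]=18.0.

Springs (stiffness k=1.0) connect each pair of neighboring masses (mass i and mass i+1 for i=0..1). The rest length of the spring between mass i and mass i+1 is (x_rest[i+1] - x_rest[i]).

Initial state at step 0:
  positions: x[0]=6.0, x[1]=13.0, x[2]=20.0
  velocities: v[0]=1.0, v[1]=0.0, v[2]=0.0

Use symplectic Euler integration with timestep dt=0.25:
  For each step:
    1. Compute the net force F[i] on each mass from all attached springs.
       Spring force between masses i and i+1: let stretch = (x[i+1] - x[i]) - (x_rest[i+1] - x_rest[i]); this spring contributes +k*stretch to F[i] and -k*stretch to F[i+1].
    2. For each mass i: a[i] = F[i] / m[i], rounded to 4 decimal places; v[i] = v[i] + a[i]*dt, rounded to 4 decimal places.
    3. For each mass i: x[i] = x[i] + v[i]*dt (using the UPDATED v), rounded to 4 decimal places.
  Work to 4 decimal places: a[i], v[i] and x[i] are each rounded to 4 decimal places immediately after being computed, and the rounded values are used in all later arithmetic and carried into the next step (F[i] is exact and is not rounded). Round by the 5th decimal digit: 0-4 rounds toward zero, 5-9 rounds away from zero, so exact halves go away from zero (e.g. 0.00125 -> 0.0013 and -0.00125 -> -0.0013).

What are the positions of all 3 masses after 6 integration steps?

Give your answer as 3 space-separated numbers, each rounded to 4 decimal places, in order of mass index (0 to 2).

Answer: 8.1110 13.4017 18.9876

Derivation:
Step 0: x=[6.0000 13.0000 20.0000] v=[1.0000 0.0000 0.0000]
Step 1: x=[6.3125 13.0000 19.9375] v=[1.2500 0.0000 -0.2500]
Step 2: x=[6.6680 13.0156 19.8164] v=[1.4219 0.0625 -0.4844]
Step 3: x=[7.0452 13.0596 19.6453] v=[1.5088 0.1758 -0.6846]
Step 4: x=[7.4233 13.1393 19.4376] v=[1.5124 0.3186 -0.8310]
Step 5: x=[7.7837 13.2554 19.2112] v=[1.4414 0.4642 -0.9056]
Step 6: x=[8.1110 13.4017 18.9876] v=[1.3093 0.5852 -0.8946]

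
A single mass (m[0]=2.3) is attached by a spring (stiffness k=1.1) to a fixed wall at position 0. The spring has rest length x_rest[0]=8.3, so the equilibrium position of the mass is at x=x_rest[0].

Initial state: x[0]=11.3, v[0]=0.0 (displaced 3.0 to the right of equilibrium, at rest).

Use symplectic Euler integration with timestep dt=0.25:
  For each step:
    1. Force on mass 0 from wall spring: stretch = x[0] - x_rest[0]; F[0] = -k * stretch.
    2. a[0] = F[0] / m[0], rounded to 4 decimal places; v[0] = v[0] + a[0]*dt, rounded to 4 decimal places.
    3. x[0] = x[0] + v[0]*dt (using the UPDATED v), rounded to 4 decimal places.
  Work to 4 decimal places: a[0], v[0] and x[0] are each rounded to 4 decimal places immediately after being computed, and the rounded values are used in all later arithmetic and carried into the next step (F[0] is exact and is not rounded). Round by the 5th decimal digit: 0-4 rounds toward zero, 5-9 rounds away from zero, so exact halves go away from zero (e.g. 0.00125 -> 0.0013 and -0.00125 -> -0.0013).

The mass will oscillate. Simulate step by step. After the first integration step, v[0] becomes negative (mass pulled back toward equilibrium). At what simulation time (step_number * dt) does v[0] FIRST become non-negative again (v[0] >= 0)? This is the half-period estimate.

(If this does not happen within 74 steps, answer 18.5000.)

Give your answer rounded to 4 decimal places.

Answer: 4.7500

Derivation:
Step 0: x=[11.3000] v=[0.0000]
Step 1: x=[11.2103] v=[-0.3587]
Step 2: x=[11.0336] v=[-0.7067]
Step 3: x=[10.7752] v=[-1.0336]
Step 4: x=[10.4428] v=[-1.3296]
Step 5: x=[10.0464] v=[-1.5858]
Step 6: x=[9.5978] v=[-1.7946]
Step 7: x=[9.1104] v=[-1.9498]
Step 8: x=[8.5987] v=[-2.0467]
Step 9: x=[8.0781] v=[-2.0824]
Step 10: x=[7.5641] v=[-2.0559]
Step 11: x=[7.0721] v=[-1.9679]
Step 12: x=[6.6168] v=[-1.8211]
Step 13: x=[6.2118] v=[-1.6199]
Step 14: x=[5.8693] v=[-1.3702]
Step 15: x=[5.5994] v=[-1.0796]
Step 16: x=[5.4102] v=[-0.7567]
Step 17: x=[5.3074] v=[-0.4112]
Step 18: x=[5.2941] v=[-0.0534]
Step 19: x=[5.3706] v=[0.3060]
First v>=0 after going negative at step 19, time=4.7500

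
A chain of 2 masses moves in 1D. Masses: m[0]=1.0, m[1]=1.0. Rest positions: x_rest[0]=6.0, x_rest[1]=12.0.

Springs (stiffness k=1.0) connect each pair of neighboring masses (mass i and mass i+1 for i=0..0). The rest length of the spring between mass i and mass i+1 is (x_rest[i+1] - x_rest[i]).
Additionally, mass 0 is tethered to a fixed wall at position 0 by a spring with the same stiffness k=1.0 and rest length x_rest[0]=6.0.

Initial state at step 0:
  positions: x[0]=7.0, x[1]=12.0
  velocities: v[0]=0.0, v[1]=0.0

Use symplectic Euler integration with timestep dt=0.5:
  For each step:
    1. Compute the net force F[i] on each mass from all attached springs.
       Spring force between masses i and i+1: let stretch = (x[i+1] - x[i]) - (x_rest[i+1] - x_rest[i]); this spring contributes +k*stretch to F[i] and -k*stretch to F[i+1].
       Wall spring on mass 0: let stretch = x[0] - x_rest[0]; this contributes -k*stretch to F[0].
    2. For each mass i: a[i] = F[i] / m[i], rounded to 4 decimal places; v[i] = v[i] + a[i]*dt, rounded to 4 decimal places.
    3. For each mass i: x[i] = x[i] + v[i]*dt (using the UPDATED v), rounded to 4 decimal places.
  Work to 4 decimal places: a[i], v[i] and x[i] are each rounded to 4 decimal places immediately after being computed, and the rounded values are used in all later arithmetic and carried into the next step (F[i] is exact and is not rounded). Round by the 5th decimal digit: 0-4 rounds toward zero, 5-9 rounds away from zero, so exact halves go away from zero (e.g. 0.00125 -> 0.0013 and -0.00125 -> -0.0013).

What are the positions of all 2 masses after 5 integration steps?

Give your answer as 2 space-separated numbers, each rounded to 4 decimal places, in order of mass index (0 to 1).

Answer: 5.8585 12.0030

Derivation:
Step 0: x=[7.0000 12.0000] v=[0.0000 0.0000]
Step 1: x=[6.5000 12.2500] v=[-1.0000 0.5000]
Step 2: x=[5.8125 12.5625] v=[-1.3750 0.6250]
Step 3: x=[5.3594 12.6875] v=[-0.9063 0.2500]
Step 4: x=[5.3985 12.4805] v=[0.0781 -0.4141]
Step 5: x=[5.8585 12.0030] v=[0.9199 -0.9551]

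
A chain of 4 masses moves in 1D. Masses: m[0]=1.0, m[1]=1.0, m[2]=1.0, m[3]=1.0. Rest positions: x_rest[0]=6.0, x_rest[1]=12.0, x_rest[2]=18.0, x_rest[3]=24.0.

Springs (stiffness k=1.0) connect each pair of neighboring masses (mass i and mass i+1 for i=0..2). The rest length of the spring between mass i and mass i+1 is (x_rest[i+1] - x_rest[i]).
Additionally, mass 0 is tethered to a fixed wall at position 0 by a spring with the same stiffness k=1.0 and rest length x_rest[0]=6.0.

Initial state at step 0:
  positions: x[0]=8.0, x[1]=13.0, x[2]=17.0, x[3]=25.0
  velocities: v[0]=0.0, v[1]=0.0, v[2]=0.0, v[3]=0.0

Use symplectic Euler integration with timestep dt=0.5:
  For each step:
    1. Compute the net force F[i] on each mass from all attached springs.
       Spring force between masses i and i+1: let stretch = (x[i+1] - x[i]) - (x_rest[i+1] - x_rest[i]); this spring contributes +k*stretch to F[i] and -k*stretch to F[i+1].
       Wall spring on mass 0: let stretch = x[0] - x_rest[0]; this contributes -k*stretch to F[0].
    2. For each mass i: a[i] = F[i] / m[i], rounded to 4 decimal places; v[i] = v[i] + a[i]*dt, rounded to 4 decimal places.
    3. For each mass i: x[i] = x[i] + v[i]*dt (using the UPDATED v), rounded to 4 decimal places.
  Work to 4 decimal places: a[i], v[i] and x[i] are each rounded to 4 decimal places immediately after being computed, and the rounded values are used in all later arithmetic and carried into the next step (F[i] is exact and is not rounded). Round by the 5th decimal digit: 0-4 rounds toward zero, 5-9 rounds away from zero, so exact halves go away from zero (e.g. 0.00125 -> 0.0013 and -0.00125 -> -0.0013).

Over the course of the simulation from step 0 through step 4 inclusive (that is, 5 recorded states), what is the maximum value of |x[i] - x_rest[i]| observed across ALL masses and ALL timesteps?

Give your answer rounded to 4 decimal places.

Step 0: x=[8.0000 13.0000 17.0000 25.0000] v=[0.0000 0.0000 0.0000 0.0000]
Step 1: x=[7.2500 12.7500 18.0000 24.5000] v=[-1.5000 -0.5000 2.0000 -1.0000]
Step 2: x=[6.0625 12.4375 19.3125 23.8750] v=[-2.3750 -0.6250 2.6250 -1.2500]
Step 3: x=[4.9531 12.2500 20.0469 23.6094] v=[-2.2188 -0.3750 1.4688 -0.5313]
Step 4: x=[4.4297 12.1875 19.7227 23.9532] v=[-1.0469 -0.1250 -0.6484 0.6875]
Max displacement = 2.0469

Answer: 2.0469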